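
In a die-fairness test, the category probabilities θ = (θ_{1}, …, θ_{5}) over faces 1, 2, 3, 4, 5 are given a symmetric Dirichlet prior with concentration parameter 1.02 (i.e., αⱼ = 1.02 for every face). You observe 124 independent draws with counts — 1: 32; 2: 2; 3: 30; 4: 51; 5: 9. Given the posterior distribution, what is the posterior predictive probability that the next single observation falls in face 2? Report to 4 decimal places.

0.0234

The Dirichlet prior is conjugate to the Multinomial likelihood: each posterior αⱼ = prior αⱼ + observed count nⱼ.
Posterior concentration: (33.02, 3.02, 31.02, 52.02, 10.02), total = 129.10.
P(next = 2 | data) = α_{2}/Σα = 0.0234.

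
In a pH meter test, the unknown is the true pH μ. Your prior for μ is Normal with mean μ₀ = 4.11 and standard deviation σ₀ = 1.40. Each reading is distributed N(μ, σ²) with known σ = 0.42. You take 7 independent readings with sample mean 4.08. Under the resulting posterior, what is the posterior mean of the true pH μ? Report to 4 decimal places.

For Normal data with known variance σ², a Normal(μ₀, σ₀²) prior on μ is conjugate. Posterior precision = 1/σ₀² + n/σ²; posterior mean is the precision-weighted average of μ₀ and x̄.
n·x̄ = 7·4.08 = 28.56.
σ₀² = 1.40² = 1.96, σ² = 0.42² = 0.1764; σ² + n·σ₀² = 0.1764 + 7·1.96 = 13.8964.
Posterior mean = (μ₀/σ₀² + n·x̄/σ²)/(1/σ₀² + n/σ²) = (σ²·μ₀ + σ₀²·n·x̄)/(σ² + n·σ₀²) = (0.1764·4.11 + 1.96·28.56)/13.8964 = 56.702604/13.8964 = 4.0804.

4.0804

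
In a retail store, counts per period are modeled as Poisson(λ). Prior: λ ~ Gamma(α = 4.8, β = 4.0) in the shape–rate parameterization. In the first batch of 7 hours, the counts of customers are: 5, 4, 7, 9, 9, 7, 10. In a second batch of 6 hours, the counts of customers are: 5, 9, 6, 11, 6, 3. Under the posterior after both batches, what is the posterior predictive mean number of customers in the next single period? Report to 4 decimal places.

5.6353

With a Gamma(shape α, rate β) prior, the Poisson likelihood is conjugate: the posterior is Gamma(α + ΣXᵢ, β + n).
Batch 1: sum of counts S = 51 over n = 7 hours.
After batch 1: Gamma(α+S, β+n) = Gamma(4.8+51, 4.0+7) = Gamma(55.8, 11.0).
Batch 2: sum of counts S = 40 over n = 6 hours.
After batch 2: Gamma(α+S, β+n) = Gamma(55.8+40, 11.0+6) = Gamma(95.8, 17.0).
The predictive distribution for one future period is NegBinom with mean α/β = 5.6353.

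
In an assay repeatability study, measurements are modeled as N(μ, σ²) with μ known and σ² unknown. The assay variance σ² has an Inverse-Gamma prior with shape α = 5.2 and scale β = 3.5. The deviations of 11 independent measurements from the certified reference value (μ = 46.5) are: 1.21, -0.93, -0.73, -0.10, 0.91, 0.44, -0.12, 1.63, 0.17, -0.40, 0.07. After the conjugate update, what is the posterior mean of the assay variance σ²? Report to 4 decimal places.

0.7092

With known mean μ and an Inverse-Gamma(α, β) prior on σ², the Normal likelihood is conjugate: posterior is Inv-Gamma(α + n/2, β + Σ(xᵢ−μ)²/2).
Σ(xᵢ−μ)² = (1.21)² + (-0.93)² + (-0.73)² + (-0.10)² + (0.91)² + (0.44)² + (-0.12)² + (1.63)² + (0.17)² + (-0.40)² + (0.07)² = 6.7587.
Posterior: Inv-Gamma(5.2 + 11/2, 3.5 + 6.7587/2) = Inv-Gamma(10.70, 6.87935).
E[σ²|data] = β/(α−1) = 6.87935/9.70 = 0.7092.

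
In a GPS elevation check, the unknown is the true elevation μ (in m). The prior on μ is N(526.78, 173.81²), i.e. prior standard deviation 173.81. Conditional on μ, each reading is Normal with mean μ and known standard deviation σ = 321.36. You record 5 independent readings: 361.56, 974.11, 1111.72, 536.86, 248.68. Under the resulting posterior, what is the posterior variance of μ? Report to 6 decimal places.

12267.314979

For Normal data with known variance σ², a Normal(μ₀, σ₀²) prior on μ is conjugate. Posterior precision = 1/σ₀² + n/σ²; posterior mean is the precision-weighted average of μ₀ and x̄.
σ₀² = 173.81² = 30209.9161, σ² = 321.36² = 103272.2496; σ² + n·σ₀² = 103272.2496 + 5·30209.9161 = 254321.8301.
Posterior precision = 1/σ₀² + n/σ² = 1/30209.9161 + 5/103272.2496 = (σ² + n·σ₀²)/(σ₀²σ²) = 254321.8301/(30209.9161·103272.2496); posterior variance σₙ² = σ₀²σ²/(σ² + n·σ₀²) = 30209.9161·103272.2496/254321.8301 = 12267.314979.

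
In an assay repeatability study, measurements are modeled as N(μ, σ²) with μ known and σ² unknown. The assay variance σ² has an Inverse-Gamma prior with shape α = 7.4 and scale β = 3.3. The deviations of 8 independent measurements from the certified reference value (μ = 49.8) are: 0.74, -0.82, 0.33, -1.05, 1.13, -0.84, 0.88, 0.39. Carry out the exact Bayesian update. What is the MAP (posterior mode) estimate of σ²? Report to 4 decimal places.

0.4815

With known mean μ and an Inverse-Gamma(α, β) prior on σ², the Normal likelihood is conjugate: posterior is Inv-Gamma(α + n/2, β + Σ(xᵢ−μ)²/2).
Σ(xᵢ−μ)² = (0.74)² + (-0.82)² + (0.33)² + (-1.05)² + (1.13)² + (-0.84)² + (0.88)² + (0.39)² = 5.3404.
Posterior: Inv-Gamma(7.4 + 8/2, 3.3 + 5.3404/2) = Inv-Gamma(11.40, 5.97020).
Mode = β/(α+1) = 5.97020/12.40 = 0.4815.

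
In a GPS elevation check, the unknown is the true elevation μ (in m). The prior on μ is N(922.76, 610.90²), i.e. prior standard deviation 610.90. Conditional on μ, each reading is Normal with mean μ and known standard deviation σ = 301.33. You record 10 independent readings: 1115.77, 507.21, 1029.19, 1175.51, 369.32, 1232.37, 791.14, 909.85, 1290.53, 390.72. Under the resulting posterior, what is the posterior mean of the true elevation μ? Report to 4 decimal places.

For Normal data with known variance σ², a Normal(μ₀, σ₀²) prior on μ is conjugate. Posterior precision = 1/σ₀² + n/σ²; posterior mean is the precision-weighted average of μ₀ and x̄.
Σxᵢ = 1115.77 + 507.21 + 1029.19 + 1175.51 + 369.32 + 1232.37 + 791.14 + 909.85 + 1290.53 + 390.72 = 8811.61, so n·x̄ = 8811.61.
σ₀² = 610.90² = 373198.81, σ² = 301.33² = 90799.7689; σ² + n·σ₀² = 90799.7689 + 10·373198.81 = 3822787.8689.
Posterior mean = (μ₀/σ₀² + n·x̄/σ²)/(1/σ₀² + n/σ²) = (σ²·μ₀ + σ₀²·n·x̄)/(σ² + n·σ₀²) = (90799.7689·922.76 + 373198.81·8811.61)/3822787.8689 = 3372268760.934264/3822787.8689 = 882.1491.

882.1491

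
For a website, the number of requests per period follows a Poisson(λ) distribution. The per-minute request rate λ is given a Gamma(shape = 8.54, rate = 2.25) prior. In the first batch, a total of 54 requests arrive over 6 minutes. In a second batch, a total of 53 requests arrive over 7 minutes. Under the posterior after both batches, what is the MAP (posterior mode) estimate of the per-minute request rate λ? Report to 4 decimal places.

With a Gamma(shape α, rate β) prior, the Poisson likelihood is conjugate: the posterior is Gamma(α + ΣXᵢ, β + n).
After batch 1: Gamma(α+S, β+n) = Gamma(8.54+54, 2.25+6) = Gamma(62.54, 8.25).
After batch 2: Gamma(α+S, β+n) = Gamma(62.54+53, 8.25+7) = Gamma(115.54, 15.25).
Mode of Gamma(α,β) for α≥1 is (α−1)/β = 114.54/15.25 = 7.5108.

7.5108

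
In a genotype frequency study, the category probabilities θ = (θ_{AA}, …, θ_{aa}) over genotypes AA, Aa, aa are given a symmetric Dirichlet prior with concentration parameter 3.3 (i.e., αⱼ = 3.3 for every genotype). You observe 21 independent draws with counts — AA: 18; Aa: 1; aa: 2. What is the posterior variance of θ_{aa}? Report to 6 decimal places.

The Dirichlet prior is conjugate to the Multinomial likelihood: each posterior αⱼ = prior αⱼ + observed count nⱼ.
Posterior concentration: (21.3, 4.3, 5.3), total = 30.9.
Var[θ_j] = α_j(Σα−α_j)/((Σα)²(Σα+1)) = 5.3·25.6/(30.9²·31.9) = 0.004455.

0.004455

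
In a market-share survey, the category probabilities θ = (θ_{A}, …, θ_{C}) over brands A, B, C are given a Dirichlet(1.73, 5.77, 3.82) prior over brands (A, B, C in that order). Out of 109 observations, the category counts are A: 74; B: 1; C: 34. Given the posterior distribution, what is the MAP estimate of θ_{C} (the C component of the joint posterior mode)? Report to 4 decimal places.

The Dirichlet prior is conjugate to the Multinomial likelihood: each posterior αⱼ = prior αⱼ + observed count nⱼ.
Posterior concentration: (75.73, 6.77, 37.82), total = 120.32.
Joint mode component: (α_{C}−1)/(Σα−K) = 36.82/117.32 = 0.3138.

0.3138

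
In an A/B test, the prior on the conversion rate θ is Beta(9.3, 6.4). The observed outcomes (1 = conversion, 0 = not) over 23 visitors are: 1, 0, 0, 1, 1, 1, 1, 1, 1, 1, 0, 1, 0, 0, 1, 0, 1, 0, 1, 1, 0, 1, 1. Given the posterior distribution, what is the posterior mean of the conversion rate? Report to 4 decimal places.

The Beta prior is conjugate to a Binomial/Bernoulli likelihood; the update adds successes to α and failures to β.
Posterior: Beta(α+k, β+n−k) = Beta(9.3+15, 6.4+8) = Beta(24.3, 14.4).
Posterior mean = α/(α+β) = 24.3/38.7 = 0.6279.

0.6279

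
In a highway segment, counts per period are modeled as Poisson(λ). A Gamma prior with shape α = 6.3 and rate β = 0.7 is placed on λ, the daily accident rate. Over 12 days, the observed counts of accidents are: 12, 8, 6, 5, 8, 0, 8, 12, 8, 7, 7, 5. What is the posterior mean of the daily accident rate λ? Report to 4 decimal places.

7.2677

With a Gamma(shape α, rate β) prior, the Poisson likelihood is conjugate: the posterior is Gamma(α + ΣXᵢ, β + n).
Sum of counts S = 86 over n = 12 days.
Posterior: Gamma(α+S, β+n) = Gamma(6.3+86, 0.7+12) = Gamma(92.3, 12.7).
Posterior mean = α/β = 92.3/12.7 = 7.2677.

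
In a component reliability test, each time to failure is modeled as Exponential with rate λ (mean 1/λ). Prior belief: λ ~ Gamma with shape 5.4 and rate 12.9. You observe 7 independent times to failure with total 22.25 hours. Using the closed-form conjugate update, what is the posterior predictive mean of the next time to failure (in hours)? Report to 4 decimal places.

With a Gamma(shape α, rate β) prior on the exponential rate λ, the posterior after n observations with total T = Σxᵢ is Gamma(α+n, β+T).
Posterior: Gamma(5.4+7, 12.9+22.25) = Gamma(12.4, 35.15).
The predictive distribution for the next observation is Lomax; its mean is β/(α−1) = 35.15/11.4 = 3.0833.

3.0833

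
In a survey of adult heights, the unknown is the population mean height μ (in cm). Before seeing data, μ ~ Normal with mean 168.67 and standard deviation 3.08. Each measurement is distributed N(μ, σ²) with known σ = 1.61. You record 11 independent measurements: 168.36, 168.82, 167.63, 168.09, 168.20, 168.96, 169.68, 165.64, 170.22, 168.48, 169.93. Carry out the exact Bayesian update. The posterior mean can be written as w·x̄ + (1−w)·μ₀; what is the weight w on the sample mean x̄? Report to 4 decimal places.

0.9758

For Normal data with known variance σ², a Normal(μ₀, σ₀²) prior on μ is conjugate. Posterior precision = 1/σ₀² + n/σ²; posterior mean is the precision-weighted average of μ₀ and x̄.
σ₀² = 3.08² = 9.4864, σ² = 1.61² = 2.5921. Prior precision 1/σ₀² = 1/9.4864; data precision n/σ² = 11/2.5921.
w = (n/σ²)/(1/σ₀² + n/σ²) = n·σ₀²/(σ² + n·σ₀²) = 11·9.4864/(2.5921 + 11·9.4864) = 104.3504/106.9425 = 0.9758.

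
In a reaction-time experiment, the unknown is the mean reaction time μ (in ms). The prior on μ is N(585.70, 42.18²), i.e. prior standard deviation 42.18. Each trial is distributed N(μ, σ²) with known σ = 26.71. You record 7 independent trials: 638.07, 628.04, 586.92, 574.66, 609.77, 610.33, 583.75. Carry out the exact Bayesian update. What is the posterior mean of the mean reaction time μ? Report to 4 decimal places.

For Normal data with known variance σ², a Normal(μ₀, σ₀²) prior on μ is conjugate. Posterior precision = 1/σ₀² + n/σ²; posterior mean is the precision-weighted average of μ₀ and x̄.
Σxᵢ = 638.07 + 628.04 + 586.92 + 574.66 + 609.77 + 610.33 + 583.75 = 4231.54, so n·x̄ = 4231.54.
σ₀² = 42.18² = 1779.1524, σ² = 26.71² = 713.4241; σ² + n·σ₀² = 713.4241 + 7·1779.1524 = 13167.4909.
Posterior mean = (μ₀/σ₀² + n·x̄/σ²)/(1/σ₀² + n/σ²) = (σ²·μ₀ + σ₀²·n·x̄)/(σ² + n·σ₀²) = (713.4241·585.70 + 1779.1524·4231.54)/13167.4909 = 7946407.042066/13167.4909 = 603.4868.

603.4868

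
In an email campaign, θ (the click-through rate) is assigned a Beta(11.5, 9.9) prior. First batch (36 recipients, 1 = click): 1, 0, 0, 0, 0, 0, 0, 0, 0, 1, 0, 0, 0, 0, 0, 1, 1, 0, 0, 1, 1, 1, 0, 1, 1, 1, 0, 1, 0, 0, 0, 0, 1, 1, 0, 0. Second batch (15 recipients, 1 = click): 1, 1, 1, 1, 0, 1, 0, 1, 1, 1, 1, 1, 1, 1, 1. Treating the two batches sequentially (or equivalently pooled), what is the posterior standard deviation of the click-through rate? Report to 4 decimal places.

0.0583

The Beta prior is conjugate to a Binomial/Bernoulli likelihood; the update adds successes to α and failures to β.
After batch 1: Beta(11.5+13, 9.9+23) = Beta(24.5, 32.9).
After batch 2: Beta(24.5+13, 32.9+2) = Beta(37.5, 34.9).
Var = αβ/((α+β)²(α+β+1)) = 37.5·34.9/(72.4²·73.4) = 0.00340160; SD = √0.00340160 = 0.0583.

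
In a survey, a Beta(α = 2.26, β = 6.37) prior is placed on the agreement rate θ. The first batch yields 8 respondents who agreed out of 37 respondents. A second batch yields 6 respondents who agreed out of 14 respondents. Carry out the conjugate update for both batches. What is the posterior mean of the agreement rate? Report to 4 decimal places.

The Beta prior is conjugate to a Binomial/Bernoulli likelihood; the update adds successes to α and failures to β.
After batch 1: Beta(2.26+8, 6.37+29) = Beta(10.26, 35.37).
After batch 2: Beta(10.26+6, 35.37+8) = Beta(16.26, 43.37).
Posterior mean = α/(α+β) = 16.26/59.63 = 0.2727.

0.2727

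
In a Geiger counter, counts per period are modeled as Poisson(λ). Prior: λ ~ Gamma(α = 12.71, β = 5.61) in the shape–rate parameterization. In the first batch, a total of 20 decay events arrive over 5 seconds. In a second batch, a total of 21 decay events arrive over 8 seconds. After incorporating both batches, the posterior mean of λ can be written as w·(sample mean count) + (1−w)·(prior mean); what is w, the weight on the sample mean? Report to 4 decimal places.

With a Gamma(shape α, rate β) prior, the Poisson likelihood is conjugate: the posterior is Gamma(α + ΣXᵢ, β + n).
Total number of seconds: n = 5 + 8 = 13.
Posterior mean = (α₀+S)/(β₀+n) = [n/(β₀+n)]·(S/n) + [β₀/(β₀+n)]·(α₀/β₀), so only n and β₀ enter the weight.
Weight on data w = n/(β₀+n) = 13/(5.61+13) = 13/18.61 = 0.6985.

0.6985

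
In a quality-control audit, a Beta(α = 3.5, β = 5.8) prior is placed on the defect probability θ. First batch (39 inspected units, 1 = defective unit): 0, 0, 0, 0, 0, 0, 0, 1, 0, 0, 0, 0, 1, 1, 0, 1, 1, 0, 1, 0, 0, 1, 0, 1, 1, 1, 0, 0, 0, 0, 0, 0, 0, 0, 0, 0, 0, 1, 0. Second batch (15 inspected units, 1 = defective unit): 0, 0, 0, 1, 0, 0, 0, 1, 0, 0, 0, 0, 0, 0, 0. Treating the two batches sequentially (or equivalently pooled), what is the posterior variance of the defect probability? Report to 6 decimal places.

The Beta prior is conjugate to a Binomial/Bernoulli likelihood; the update adds successes to α and failures to β.
After batch 1: Beta(3.5+11, 5.8+28) = Beta(14.5, 33.8).
After batch 2: Beta(14.5+2, 33.8+13) = Beta(16.5, 46.8).
Var = αβ/((α+β)²(α+β+1)) = 16.5·46.8/(63.3²·64.3) = 0.002997.

0.002997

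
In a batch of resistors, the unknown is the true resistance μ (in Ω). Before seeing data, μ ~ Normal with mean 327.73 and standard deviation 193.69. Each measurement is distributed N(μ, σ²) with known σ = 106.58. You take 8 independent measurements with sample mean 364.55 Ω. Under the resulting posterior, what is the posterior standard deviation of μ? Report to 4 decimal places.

For Normal data with known variance σ², a Normal(μ₀, σ₀²) prior on μ is conjugate. Posterior precision = 1/σ₀² + n/σ²; posterior mean is the precision-weighted average of μ₀ and x̄.
σ₀² = 193.69² = 37515.8161, σ² = 106.58² = 11359.2964; σ² + n·σ₀² = 11359.2964 + 8·37515.8161 = 311485.8252.
Posterior precision = 1/σ₀² + n/σ² = 1/37515.8161 + 8/11359.2964 = (σ² + n·σ₀²)/(σ₀²σ²) = 311485.8252/(37515.8161·11359.2964); posterior variance σₙ² = σ₀²σ²/(σ² + n·σ₀²) = 37515.8161·11359.2964/311485.8252 = 1368.130555.
Posterior SD = √σₙ² = √(37515.8161·11359.2964/311485.8252) = 36.9882.

36.9882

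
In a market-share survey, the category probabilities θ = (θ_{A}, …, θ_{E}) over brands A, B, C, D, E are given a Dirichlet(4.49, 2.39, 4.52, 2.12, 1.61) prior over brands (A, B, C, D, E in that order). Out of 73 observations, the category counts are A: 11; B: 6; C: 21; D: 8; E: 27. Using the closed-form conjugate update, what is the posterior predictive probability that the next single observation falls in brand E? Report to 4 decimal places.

0.3246

The Dirichlet prior is conjugate to the Multinomial likelihood: each posterior αⱼ = prior αⱼ + observed count nⱼ.
Posterior concentration: (15.49, 8.39, 25.52, 10.12, 28.61), total = 88.13.
P(next = E | data) = α_{E}/Σα = 0.3246.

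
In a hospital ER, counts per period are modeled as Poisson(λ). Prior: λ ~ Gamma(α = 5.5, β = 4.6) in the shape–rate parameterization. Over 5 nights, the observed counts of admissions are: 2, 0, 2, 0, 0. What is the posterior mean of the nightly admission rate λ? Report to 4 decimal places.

0.9896

With a Gamma(shape α, rate β) prior, the Poisson likelihood is conjugate: the posterior is Gamma(α + ΣXᵢ, β + n).
Sum of counts S = 4 over n = 5 nights.
Posterior: Gamma(α+S, β+n) = Gamma(5.5+4, 4.6+5) = Gamma(9.5, 9.6).
Posterior mean = α/β = 9.5/9.6 = 0.9896.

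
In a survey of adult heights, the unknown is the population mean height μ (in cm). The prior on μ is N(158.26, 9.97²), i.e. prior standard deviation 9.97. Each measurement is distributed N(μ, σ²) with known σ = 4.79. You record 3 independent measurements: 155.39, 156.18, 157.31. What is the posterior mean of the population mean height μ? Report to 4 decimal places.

156.4338

For Normal data with known variance σ², a Normal(μ₀, σ₀²) prior on μ is conjugate. Posterior precision = 1/σ₀² + n/σ²; posterior mean is the precision-weighted average of μ₀ and x̄.
Σxᵢ = 155.39 + 156.18 + 157.31 = 468.88, so n·x̄ = 468.88.
σ₀² = 9.97² = 99.4009, σ² = 4.79² = 22.9441; σ² + n·σ₀² = 22.9441 + 3·99.4009 = 321.1468.
Posterior mean = (μ₀/σ₀² + n·x̄/σ²)/(1/σ₀² + n/σ²) = (σ²·μ₀ + σ₀²·n·x̄)/(σ² + n·σ₀²) = (22.9441·158.26 + 99.4009·468.88)/321.1468 = 50238.227258/321.1468 = 156.4338.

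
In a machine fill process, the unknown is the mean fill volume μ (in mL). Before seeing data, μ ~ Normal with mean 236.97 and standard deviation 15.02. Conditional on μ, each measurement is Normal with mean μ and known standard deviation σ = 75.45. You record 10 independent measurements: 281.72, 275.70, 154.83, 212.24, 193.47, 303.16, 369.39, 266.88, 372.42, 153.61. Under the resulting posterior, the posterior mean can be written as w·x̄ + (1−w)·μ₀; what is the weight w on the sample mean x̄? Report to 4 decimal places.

For Normal data with known variance σ², a Normal(μ₀, σ₀²) prior on μ is conjugate. Posterior precision = 1/σ₀² + n/σ²; posterior mean is the precision-weighted average of μ₀ and x̄.
σ₀² = 15.02² = 225.6004, σ² = 75.45² = 5692.7025. Prior precision 1/σ₀² = 1/225.6004; data precision n/σ² = 10/5692.7025.
w = (n/σ²)/(1/σ₀² + n/σ²) = n·σ₀²/(σ² + n·σ₀²) = 10·225.6004/(5692.7025 + 10·225.6004) = 2256.004/7948.7065 = 0.2838.

0.2838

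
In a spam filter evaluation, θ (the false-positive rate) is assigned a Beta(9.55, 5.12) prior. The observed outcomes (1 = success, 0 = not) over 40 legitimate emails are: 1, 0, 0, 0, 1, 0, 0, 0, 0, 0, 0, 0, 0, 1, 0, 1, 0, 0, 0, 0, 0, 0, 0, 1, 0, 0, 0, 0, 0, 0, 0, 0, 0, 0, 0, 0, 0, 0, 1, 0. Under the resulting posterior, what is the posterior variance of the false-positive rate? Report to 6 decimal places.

The Beta prior is conjugate to a Binomial/Bernoulli likelihood; the update adds successes to α and failures to β.
Posterior: Beta(α+k, β+n−k) = Beta(9.55+6, 5.12+34) = Beta(15.55, 39.12).
Var = αβ/((α+β)²(α+β+1)) = 15.55·39.12/(54.67²·55.67) = 0.003656.

0.003656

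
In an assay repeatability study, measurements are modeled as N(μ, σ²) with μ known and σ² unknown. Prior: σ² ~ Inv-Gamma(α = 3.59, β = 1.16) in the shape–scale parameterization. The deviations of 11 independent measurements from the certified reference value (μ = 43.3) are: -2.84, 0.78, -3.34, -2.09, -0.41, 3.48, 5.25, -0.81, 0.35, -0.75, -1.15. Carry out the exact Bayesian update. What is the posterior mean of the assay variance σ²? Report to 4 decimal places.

With known mean μ and an Inverse-Gamma(α, β) prior on σ², the Normal likelihood is conjugate: posterior is Inv-Gamma(α + n/2, β + Σ(xᵢ−μ)²/2).
Σ(xᵢ−μ)² = (-2.84)² + (0.78)² + (-3.34)² + (-2.09)² + (-0.41)² + (3.48)² + (5.25)² + (-0.81)² + (0.35)² + (-0.75)² + (-1.15)² = 66.7023.
Posterior: Inv-Gamma(3.59 + 11/2, 1.16 + 66.7023/2) = Inv-Gamma(9.09, 34.51115).
E[σ²|data] = β/(α−1) = 34.51115/8.09 = 4.2659.

4.2659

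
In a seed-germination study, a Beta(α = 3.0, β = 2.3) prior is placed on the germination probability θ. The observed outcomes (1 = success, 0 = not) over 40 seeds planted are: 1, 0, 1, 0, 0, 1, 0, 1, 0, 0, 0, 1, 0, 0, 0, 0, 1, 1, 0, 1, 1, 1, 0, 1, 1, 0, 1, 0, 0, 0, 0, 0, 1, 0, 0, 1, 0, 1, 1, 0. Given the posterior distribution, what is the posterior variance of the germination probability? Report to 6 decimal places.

The Beta prior is conjugate to a Binomial/Bernoulli likelihood; the update adds successes to α and failures to β.
Posterior: Beta(α+k, β+n−k) = Beta(3.0+17, 2.3+23) = Beta(20.0, 25.3).
Var = αβ/((α+β)²(α+β+1)) = 20.0·25.3/(45.3²·46.3) = 0.005326.

0.005326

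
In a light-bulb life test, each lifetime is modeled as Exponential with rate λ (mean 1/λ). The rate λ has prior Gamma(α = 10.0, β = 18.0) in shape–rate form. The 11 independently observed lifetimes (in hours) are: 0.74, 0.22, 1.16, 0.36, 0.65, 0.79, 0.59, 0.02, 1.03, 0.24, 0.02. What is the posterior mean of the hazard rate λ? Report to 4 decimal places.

With a Gamma(shape α, rate β) prior on the exponential rate λ, the posterior after n observations with total T = Σxᵢ is Gamma(α+n, β+T).
Sum of observations T = 5.82 hours; n = 11.
Posterior: Gamma(10.0+11, 18.0+5.82) = Gamma(21.0, 23.82).
Posterior mean of λ = α/β = 21.0/23.82 = 0.8816.

0.8816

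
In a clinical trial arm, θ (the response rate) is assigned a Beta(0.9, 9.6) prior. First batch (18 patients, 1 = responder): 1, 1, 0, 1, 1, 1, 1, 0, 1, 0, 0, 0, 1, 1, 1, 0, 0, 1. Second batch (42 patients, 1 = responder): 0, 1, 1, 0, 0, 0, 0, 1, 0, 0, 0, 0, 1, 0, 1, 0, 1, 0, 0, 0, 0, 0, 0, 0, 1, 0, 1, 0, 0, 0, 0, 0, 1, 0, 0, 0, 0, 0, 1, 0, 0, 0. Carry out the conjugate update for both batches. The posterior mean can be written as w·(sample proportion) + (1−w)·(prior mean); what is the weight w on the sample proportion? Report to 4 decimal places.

The Beta prior is conjugate to a Binomial/Bernoulli likelihood; the update adds successes to α and failures to β.
Total number of patients: n = 18 + 42 = 60.
Posterior mean = (α₀+k)/(α₀+β₀+n) = [n/(α₀+β₀+n)]·(k/n) + [(α₀+β₀)/(α₀+β₀+n)]·α₀/(α₀+β₀), so only n and the prior enter the weight.
The weight on the data is w = n/(α₀+β₀+n) = 60/(0.9+9.6+60) = 60/70.5 = 0.8511.

0.8511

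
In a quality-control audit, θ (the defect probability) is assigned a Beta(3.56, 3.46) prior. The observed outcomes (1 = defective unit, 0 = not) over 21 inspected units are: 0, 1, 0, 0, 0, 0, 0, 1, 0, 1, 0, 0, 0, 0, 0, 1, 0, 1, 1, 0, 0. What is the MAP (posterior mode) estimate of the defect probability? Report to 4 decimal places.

The Beta prior is conjugate to a Binomial/Bernoulli likelihood; the update adds successes to α and failures to β.
Posterior: Beta(α+k, β+n−k) = Beta(3.56+6, 3.46+15) = Beta(9.56, 18.46).
Mode of Beta(a,b) for a,b>1 is (a−1)/(a+b−2) = 8.56/26.02 = 0.3290.

0.3290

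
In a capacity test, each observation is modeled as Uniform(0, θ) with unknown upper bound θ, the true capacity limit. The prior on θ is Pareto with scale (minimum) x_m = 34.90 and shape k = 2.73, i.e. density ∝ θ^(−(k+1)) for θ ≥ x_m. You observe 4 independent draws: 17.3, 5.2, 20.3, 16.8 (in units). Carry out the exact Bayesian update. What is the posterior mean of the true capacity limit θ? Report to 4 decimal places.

40.9908

A Pareto(scale x_m, shape k) prior on the upper bound θ of Uniform(0, θ) is conjugate: posterior is Pareto(max(x_m, max xᵢ), k + n).
Sample maximum = 20.3; prior scale x_m = 34.90 → posterior scale = max = 34.90.
Posterior shape = 2.73 + 4 = 6.73.
E[θ|data] = k·x_m/(k−1) = 6.73·34.90/5.73 = 40.9908.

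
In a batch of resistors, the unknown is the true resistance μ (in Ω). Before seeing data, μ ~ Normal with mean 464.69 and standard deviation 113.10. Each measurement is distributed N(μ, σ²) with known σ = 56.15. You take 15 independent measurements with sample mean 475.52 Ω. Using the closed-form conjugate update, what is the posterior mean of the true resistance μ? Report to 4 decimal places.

For Normal data with known variance σ², a Normal(μ₀, σ₀²) prior on μ is conjugate. Posterior precision = 1/σ₀² + n/σ²; posterior mean is the precision-weighted average of μ₀ and x̄.
n·x̄ = 15·475.52 = 7132.8.
σ₀² = 113.10² = 12791.61, σ² = 56.15² = 3152.8225; σ² + n·σ₀² = 3152.8225 + 15·12791.61 = 195026.9725.
Posterior mean = (μ₀/σ₀² + n·x̄/σ²)/(1/σ₀² + n/σ²) = (σ²·μ₀ + σ₀²·n·x̄)/(σ² + n·σ₀²) = (3152.8225·464.69 + 12791.61·7132.8)/195026.9725 = 92705080.895525/195026.9725 = 475.3449.

475.3449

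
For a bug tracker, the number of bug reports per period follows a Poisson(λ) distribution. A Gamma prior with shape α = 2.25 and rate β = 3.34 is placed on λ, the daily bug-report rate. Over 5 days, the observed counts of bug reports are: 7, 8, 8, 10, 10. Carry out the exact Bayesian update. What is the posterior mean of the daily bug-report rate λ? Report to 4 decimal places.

With a Gamma(shape α, rate β) prior, the Poisson likelihood is conjugate: the posterior is Gamma(α + ΣXᵢ, β + n).
Sum of counts S = 43 over n = 5 days.
Posterior: Gamma(α+S, β+n) = Gamma(2.25+43, 3.34+5) = Gamma(45.25, 8.34).
Posterior mean = α/β = 45.25/8.34 = 5.4257.

5.4257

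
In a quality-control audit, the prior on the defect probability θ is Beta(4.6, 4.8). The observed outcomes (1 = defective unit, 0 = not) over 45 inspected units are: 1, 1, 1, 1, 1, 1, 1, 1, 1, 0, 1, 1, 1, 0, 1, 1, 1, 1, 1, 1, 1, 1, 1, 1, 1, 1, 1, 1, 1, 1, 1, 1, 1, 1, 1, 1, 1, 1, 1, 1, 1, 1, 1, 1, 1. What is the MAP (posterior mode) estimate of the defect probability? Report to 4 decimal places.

The Beta prior is conjugate to a Binomial/Bernoulli likelihood; the update adds successes to α and failures to β.
Posterior: Beta(α+k, β+n−k) = Beta(4.6+43, 4.8+2) = Beta(47.6, 6.8).
Mode of Beta(a,b) for a,b>1 is (a−1)/(a+b−2) = 46.6/52.4 = 0.8893.

0.8893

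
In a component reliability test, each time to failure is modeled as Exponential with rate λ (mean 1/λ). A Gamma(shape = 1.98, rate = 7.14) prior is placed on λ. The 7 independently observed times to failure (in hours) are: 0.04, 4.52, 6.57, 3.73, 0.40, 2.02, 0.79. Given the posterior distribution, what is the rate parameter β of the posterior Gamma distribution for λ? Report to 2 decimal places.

With a Gamma(shape α, rate β) prior on the exponential rate λ, the posterior after n observations with total T = Σxᵢ is Gamma(α+n, β+T).
Sum of observations T = 18.07 hours; n = 7.
Posterior: Gamma(1.98+7, 7.14+18.07) = Gamma(8.98, 25.21).
Posterior β = 25.21.

25.21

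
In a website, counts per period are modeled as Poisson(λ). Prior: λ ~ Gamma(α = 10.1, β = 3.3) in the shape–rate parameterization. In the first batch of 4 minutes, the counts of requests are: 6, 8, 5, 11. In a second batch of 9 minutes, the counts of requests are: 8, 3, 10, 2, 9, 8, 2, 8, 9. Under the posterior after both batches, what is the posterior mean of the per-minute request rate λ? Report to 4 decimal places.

With a Gamma(shape α, rate β) prior, the Poisson likelihood is conjugate: the posterior is Gamma(α + ΣXᵢ, β + n).
Batch 1: sum of counts S = 30 over n = 4 minutes.
After batch 1: Gamma(α+S, β+n) = Gamma(10.1+30, 3.3+4) = Gamma(40.1, 7.3).
Batch 2: sum of counts S = 59 over n = 9 minutes.
After batch 2: Gamma(α+S, β+n) = Gamma(40.1+59, 7.3+9) = Gamma(99.1, 16.3).
Posterior mean = α/β = 99.1/16.3 = 6.0798.

6.0798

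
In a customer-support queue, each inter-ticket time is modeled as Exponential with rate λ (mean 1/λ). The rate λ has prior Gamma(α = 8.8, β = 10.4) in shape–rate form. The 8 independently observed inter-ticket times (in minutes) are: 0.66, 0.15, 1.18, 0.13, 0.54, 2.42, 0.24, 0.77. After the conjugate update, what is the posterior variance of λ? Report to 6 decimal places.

0.061783

With a Gamma(shape α, rate β) prior on the exponential rate λ, the posterior after n observations with total T = Σxᵢ is Gamma(α+n, β+T).
Sum of observations T = 6.09 minutes; n = 8.
Posterior: Gamma(8.8+8, 10.4+6.09) = Gamma(16.8, 16.49).
Var = α/β² = 0.061783.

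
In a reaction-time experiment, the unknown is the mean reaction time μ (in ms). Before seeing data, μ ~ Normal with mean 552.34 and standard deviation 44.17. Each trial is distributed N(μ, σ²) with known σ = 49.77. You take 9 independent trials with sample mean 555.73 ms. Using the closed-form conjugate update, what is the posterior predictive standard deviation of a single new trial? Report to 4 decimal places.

52.1369

For Normal data with known variance σ², a Normal(μ₀, σ₀²) prior on μ is conjugate. Posterior precision = 1/σ₀² + n/σ²; posterior mean is the precision-weighted average of μ₀ and x̄.
σ₀² = 44.17² = 1950.9889, σ² = 49.77² = 2477.0529; σ² + n·σ₀² = 2477.0529 + 9·1950.9889 = 20035.953.
Posterior precision = 1/σ₀² + n/σ² = 1/1950.9889 + 9/2477.0529 = (σ² + n·σ₀²)/(σ₀²σ²) = 20035.953/(1950.9889·2477.0529); posterior variance σₙ² = σ₀²σ²/(σ² + n·σ₀²) = 1950.9889·2477.0529/20035.953 = 241.201540.
Predictive variance for one new observation = σₙ² + σ² = 1950.9889·2477.0529/20035.953 + 2477.0529 = σ²·(σ₀² + 20035.953)/20035.953 = 2477.0529·21986.9419/20035.953 = 2718.254440; SD = √(2477.0529·21986.9419/20035.953) = 52.1369.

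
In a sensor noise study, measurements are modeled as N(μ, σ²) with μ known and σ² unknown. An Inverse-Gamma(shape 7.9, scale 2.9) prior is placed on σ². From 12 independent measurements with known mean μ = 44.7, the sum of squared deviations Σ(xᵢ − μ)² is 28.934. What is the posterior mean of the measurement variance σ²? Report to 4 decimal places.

With known mean μ and an Inverse-Gamma(α, β) prior on σ², the Normal likelihood is conjugate: posterior is Inv-Gamma(α + n/2, β + Σ(xᵢ−μ)²/2).
Posterior: Inv-Gamma(7.9 + 12/2, 2.9 + 28.934/2) = Inv-Gamma(13.90, 17.3670).
E[σ²|data] = β/(α−1) = 17.3670/12.90 = 1.3463.

1.3463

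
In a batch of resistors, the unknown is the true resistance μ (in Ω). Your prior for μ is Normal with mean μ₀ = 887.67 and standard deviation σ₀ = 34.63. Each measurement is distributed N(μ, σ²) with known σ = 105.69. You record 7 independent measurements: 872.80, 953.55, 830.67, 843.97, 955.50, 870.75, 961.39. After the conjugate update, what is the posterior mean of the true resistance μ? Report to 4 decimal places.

892.2634

For Normal data with known variance σ², a Normal(μ₀, σ₀²) prior on μ is conjugate. Posterior precision = 1/σ₀² + n/σ²; posterior mean is the precision-weighted average of μ₀ and x̄.
Σxᵢ = 872.80 + 953.55 + 830.67 + 843.97 + 955.50 + 870.75 + 961.39 = 6288.63, so n·x̄ = 6288.63.
σ₀² = 34.63² = 1199.2369, σ² = 105.69² = 11170.3761; σ² + n·σ₀² = 11170.3761 + 7·1199.2369 = 19565.0344.
Posterior mean = (μ₀/σ₀² + n·x̄/σ²)/(1/σ₀² + n/σ²) = (σ²·μ₀ + σ₀²·n·x̄)/(σ² + n·σ₀²) = (11170.3761·887.67 + 1199.2369·6288.63)/19565.0344 = 17457164.899134/19565.0344 = 892.2634.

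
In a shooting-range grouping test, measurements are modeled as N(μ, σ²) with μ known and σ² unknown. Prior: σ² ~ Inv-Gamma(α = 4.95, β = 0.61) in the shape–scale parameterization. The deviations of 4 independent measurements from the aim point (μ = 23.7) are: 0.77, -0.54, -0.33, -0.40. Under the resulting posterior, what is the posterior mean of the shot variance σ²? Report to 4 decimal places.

With known mean μ and an Inverse-Gamma(α, β) prior on σ², the Normal likelihood is conjugate: posterior is Inv-Gamma(α + n/2, β + Σ(xᵢ−μ)²/2).
Σ(xᵢ−μ)² = (0.77)² + (-0.54)² + (-0.33)² + (-0.40)² = 1.1534.
Posterior: Inv-Gamma(4.95 + 4/2, 0.61 + 1.1534/2) = Inv-Gamma(6.95, 1.18670).
E[σ²|data] = β/(α−1) = 1.18670/5.95 = 0.1994.

0.1994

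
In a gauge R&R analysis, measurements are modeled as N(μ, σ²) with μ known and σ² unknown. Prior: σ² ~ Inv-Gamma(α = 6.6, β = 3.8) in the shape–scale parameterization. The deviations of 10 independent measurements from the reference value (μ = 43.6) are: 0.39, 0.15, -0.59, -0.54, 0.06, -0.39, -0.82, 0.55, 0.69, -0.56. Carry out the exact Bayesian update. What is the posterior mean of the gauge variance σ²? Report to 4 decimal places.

0.4875

With known mean μ and an Inverse-Gamma(α, β) prior on σ², the Normal likelihood is conjugate: posterior is Inv-Gamma(α + n/2, β + Σ(xᵢ−μ)²/2).
Σ(xᵢ−μ)² = (0.39)² + (0.15)² + (-0.59)² + (-0.54)² + (0.06)² + (-0.39)² + (-0.82)² + (0.55)² + (0.69)² + (-0.56)² = 2.7346.
Posterior: Inv-Gamma(6.6 + 10/2, 3.8 + 2.7346/2) = Inv-Gamma(11.60, 5.16730).
E[σ²|data] = β/(α−1) = 5.16730/10.60 = 0.4875.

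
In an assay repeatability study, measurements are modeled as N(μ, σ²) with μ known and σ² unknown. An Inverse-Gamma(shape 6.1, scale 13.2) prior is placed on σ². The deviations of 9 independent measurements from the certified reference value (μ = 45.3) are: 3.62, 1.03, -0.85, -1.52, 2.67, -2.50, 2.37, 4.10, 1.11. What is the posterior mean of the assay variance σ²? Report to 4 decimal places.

With known mean μ and an Inverse-Gamma(α, β) prior on σ², the Normal likelihood is conjugate: posterior is Inv-Gamma(α + n/2, β + Σ(xᵢ−μ)²/2).
Σ(xᵢ−μ)² = (3.62)² + (1.03)² + (-0.85)² + (-1.52)² + (2.67)² + (-2.50)² + (2.37)² + (4.10)² + (1.11)² = 54.2361.
Posterior: Inv-Gamma(6.1 + 9/2, 13.2 + 54.2361/2) = Inv-Gamma(10.60, 40.31805).
E[σ²|data] = β/(α−1) = 40.31805/9.60 = 4.1998.

4.1998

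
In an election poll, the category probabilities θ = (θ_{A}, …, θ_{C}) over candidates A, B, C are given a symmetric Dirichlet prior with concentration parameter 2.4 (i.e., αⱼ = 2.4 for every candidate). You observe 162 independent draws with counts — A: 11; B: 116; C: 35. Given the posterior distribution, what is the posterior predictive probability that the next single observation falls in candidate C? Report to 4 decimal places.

0.2210

The Dirichlet prior is conjugate to the Multinomial likelihood: each posterior αⱼ = prior αⱼ + observed count nⱼ.
Posterior concentration: (13.4, 118.4, 37.4), total = 169.2.
P(next = C | data) = α_{C}/Σα = 0.2210.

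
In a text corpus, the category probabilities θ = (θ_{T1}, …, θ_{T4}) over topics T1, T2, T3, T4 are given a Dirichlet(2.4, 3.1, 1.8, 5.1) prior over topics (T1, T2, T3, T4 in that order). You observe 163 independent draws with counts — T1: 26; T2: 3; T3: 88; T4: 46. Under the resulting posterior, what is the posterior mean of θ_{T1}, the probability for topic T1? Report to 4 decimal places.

0.1619

The Dirichlet prior is conjugate to the Multinomial likelihood: each posterior αⱼ = prior αⱼ + observed count nⱼ.
Posterior concentration: (28.4, 6.1, 89.8, 51.1), total = 175.4.
E[θ_{T1}|data] = α_{T1}/Σα = 28.4/175.4 = 0.1619.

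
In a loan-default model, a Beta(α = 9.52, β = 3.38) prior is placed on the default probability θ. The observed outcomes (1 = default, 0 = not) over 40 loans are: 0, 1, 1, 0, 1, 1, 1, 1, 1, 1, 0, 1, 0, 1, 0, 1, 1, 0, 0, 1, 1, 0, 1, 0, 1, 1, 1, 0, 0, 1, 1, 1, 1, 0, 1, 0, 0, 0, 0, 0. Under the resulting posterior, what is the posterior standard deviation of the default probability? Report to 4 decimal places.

The Beta prior is conjugate to a Binomial/Bernoulli likelihood; the update adds successes to α and failures to β.
Posterior: Beta(α+k, β+n−k) = Beta(9.52+23, 3.38+17) = Beta(32.52, 20.38).
Var = αβ/((α+β)²(α+β+1)) = 32.52·20.38/(52.90²·53.90) = 0.00439394; SD = √0.00439394 = 0.0663.

0.0663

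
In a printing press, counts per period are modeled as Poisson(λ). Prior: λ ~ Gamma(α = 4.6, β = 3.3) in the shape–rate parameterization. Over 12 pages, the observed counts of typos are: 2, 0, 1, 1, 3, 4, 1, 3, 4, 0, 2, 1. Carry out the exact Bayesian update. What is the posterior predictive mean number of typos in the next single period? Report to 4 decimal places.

With a Gamma(shape α, rate β) prior, the Poisson likelihood is conjugate: the posterior is Gamma(α + ΣXᵢ, β + n).
Sum of counts S = 22 over n = 12 pages.
Posterior: Gamma(α+S, β+n) = Gamma(4.6+22, 3.3+12) = Gamma(26.6, 15.3).
The predictive distribution for one future period is NegBinom with mean α/β = 1.7386.

1.7386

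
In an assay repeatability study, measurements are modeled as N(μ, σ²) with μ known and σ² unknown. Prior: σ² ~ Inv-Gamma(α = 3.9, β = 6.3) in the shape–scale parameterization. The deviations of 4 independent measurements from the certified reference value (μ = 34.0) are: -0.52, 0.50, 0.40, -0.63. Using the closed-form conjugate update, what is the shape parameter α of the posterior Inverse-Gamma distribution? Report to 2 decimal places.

With known mean μ and an Inverse-Gamma(α, β) prior on σ², the Normal likelihood is conjugate: posterior is Inv-Gamma(α + n/2, β + Σ(xᵢ−μ)²/2).
Σ(xᵢ−μ)² = (-0.52)² + (0.50)² + (0.40)² + (-0.63)² = 1.0773.
Posterior: Inv-Gamma(3.9 + 4/2, 6.3 + 1.0773/2) = Inv-Gamma(5.90, 6.83865).
Posterior α = 5.90.

5.90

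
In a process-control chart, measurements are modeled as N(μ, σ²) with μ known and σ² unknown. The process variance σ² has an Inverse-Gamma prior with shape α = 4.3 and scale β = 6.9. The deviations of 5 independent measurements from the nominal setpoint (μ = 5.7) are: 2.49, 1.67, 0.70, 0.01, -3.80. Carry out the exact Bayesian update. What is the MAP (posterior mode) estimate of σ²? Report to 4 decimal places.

With known mean μ and an Inverse-Gamma(α, β) prior on σ², the Normal likelihood is conjugate: posterior is Inv-Gamma(α + n/2, β + Σ(xᵢ−μ)²/2).
Σ(xᵢ−μ)² = (2.49)² + (1.67)² + (0.70)² + (0.01)² + (-3.80)² = 23.9191.
Posterior: Inv-Gamma(4.3 + 5/2, 6.9 + 23.9191/2) = Inv-Gamma(6.80, 18.85955).
Mode = β/(α+1) = 18.85955/7.80 = 2.4179.

2.4179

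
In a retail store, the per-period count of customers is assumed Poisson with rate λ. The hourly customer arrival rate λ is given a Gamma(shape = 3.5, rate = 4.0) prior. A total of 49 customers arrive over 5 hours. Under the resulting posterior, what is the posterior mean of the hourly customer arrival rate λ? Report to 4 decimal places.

With a Gamma(shape α, rate β) prior, the Poisson likelihood is conjugate: the posterior is Gamma(α + ΣXᵢ, β + n).
Posterior: Gamma(α+S, β+n) = Gamma(3.5+49, 4.0+5) = Gamma(52.5, 9.0).
Posterior mean = α/β = 52.5/9.0 = 5.8333.

5.8333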